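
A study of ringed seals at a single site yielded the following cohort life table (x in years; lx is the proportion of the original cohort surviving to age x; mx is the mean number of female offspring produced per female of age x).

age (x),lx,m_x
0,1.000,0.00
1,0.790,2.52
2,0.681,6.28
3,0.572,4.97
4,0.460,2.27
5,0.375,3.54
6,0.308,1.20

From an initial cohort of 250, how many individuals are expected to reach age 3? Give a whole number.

143

Expected survivors = N0 · l_3 = 250 × 0.572 = 143 → 143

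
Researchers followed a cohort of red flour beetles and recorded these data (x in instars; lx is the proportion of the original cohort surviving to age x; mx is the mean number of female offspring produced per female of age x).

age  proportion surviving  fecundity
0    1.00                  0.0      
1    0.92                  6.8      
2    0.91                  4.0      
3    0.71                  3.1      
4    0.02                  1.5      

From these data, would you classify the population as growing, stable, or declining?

R0 = Σ lx·mx = 0 + 6.256 + 3.64 + 2.201 + 0.03 = 12.127
R0 > 1, so the population is growing.

growing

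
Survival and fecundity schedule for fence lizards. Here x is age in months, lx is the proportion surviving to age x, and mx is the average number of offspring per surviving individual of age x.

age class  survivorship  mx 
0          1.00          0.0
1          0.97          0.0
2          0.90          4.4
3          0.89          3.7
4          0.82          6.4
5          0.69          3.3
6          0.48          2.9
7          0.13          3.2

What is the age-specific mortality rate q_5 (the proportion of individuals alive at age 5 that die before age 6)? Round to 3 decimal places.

0.304

q_5 = (l_5 − l_6) / l_5 = (0.69 − 0.48) / 0.69
     = 0.21 / 0.69 = 0.304348… → 0.304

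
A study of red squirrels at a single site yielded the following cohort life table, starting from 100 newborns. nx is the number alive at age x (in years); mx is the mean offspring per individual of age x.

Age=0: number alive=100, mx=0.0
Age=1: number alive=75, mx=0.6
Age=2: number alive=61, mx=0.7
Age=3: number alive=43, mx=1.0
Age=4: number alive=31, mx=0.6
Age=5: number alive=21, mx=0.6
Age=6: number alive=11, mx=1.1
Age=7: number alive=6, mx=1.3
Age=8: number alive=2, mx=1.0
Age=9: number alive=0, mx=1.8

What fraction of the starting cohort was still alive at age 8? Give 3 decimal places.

0.020

l_8 = n_8/n_0 = 2/100 = 0.02 → 0.020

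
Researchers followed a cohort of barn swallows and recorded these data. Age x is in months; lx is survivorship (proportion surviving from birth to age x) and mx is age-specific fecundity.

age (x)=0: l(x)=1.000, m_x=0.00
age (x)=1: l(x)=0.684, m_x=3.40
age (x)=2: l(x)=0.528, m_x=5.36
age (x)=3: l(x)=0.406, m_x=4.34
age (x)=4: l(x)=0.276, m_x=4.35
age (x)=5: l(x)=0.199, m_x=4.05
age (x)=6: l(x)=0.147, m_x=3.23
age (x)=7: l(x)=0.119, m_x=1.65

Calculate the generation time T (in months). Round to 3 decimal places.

lx·mx: 0, 2.3256, 2.83008, 1.76204, 1.2006, 0.80595, 0.47481, 0.19635 → R0 = 9.59543
x·lx·mx: 0, 2.3256, 5.66016, 5.28612, 4.8024, 4.02975, 2.84886, 1.37445 → Σ = 26.32734
T = 26.32734 / 9.59543 = 2.743737… → 2.744

2.744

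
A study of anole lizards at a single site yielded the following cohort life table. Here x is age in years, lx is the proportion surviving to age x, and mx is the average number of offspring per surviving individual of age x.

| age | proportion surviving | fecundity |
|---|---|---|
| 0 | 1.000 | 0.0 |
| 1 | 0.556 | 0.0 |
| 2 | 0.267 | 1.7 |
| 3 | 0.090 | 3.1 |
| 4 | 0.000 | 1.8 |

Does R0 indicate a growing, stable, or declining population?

R0 = Σ lx·mx = 0 + 0 + 0.4539 + 0.279 + 0 = 0.7329
R0 < 1, so the population is declining.

declining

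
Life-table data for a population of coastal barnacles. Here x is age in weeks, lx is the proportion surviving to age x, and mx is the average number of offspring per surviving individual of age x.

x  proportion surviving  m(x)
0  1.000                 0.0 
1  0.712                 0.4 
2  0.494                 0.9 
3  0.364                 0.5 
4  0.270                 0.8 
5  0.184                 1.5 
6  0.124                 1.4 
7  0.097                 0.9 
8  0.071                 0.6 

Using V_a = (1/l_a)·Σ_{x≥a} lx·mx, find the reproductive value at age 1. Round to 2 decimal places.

lx·mx for x ≥ 1: 0.2848, 0.4446, 0.182, 0.216, 0.276, 0.1736, 0.0873, 0.0426 → sum = 1.7069
V_1 = 1.7069 / l_1 = 1.7069 / 0.712 = 2.397331… → 2.40

2.40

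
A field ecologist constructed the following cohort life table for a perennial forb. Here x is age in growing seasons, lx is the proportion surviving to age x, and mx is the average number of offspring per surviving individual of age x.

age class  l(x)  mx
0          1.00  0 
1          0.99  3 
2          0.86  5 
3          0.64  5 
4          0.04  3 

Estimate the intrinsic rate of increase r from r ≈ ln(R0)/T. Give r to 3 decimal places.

1.154

R0 = Σ lx·mx = 0 + 2.97 + 4.3 + 3.2 + 0.12 = 10.59
Σ x·lx·mx = 21.65; T = 21.65/10.59 = 2.04438…
r ≈ ln(R0)/T = ln(10.59)/2.04438… = 1.15434… → 1.154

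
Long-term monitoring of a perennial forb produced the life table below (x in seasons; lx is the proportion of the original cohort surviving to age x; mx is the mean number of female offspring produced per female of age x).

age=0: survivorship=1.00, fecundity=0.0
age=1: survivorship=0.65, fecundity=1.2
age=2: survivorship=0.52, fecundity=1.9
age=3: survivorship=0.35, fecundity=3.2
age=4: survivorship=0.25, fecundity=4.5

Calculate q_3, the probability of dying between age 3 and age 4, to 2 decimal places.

q_3 = (l_3 − l_4) / l_3 = (0.35 − 0.25) / 0.35
     = 0.1 / 0.35 = 0.285714… → 0.29

0.29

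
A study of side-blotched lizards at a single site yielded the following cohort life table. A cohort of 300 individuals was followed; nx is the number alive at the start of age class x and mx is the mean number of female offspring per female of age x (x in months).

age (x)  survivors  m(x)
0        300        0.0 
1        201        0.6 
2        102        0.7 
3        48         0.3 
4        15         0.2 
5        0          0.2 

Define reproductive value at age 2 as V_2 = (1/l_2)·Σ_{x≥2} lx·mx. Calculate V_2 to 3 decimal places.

lx = nx/n0 = nx/300: 1, 0.67, 0.34, 0.16, 0.05, 0
lx·mx for x ≥ 2: 0.238, 0.048, 0.01, 0 → sum = 0.296
V_2 = 0.296 / l_2 = 0.296 / 0.34 = 0.870588… → 0.871

0.871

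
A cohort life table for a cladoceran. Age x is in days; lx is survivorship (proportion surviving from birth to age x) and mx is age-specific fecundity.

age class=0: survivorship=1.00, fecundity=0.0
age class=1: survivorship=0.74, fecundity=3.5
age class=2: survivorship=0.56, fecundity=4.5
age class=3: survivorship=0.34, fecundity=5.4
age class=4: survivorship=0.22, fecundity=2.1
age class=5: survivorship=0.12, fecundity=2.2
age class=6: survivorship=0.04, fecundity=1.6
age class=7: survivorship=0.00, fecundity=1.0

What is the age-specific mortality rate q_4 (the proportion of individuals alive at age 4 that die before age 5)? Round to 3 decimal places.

q_4 = (l_4 − l_5) / l_4 = (0.22 − 0.12) / 0.22
     = 0.1 / 0.22 = 0.454545… → 0.455

0.455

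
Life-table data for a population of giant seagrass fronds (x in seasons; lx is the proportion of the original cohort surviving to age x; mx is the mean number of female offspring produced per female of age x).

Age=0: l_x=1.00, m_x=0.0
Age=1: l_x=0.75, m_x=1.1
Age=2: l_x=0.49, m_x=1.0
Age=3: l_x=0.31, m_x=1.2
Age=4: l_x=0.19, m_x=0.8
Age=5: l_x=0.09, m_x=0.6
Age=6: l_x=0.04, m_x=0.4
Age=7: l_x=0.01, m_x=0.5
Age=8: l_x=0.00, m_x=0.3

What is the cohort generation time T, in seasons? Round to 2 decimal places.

lx·mx: 0, 0.825, 0.49, 0.372, 0.152, 0.054, 0.016, 0.005, 0 → R0 = 1.914
x·lx·mx: 0, 0.825, 0.98, 1.116, 0.608, 0.27, 0.096, 0.035, 0 → Σ = 3.93
T = 3.93 / 1.914 = 2.053292… → 2.05

2.05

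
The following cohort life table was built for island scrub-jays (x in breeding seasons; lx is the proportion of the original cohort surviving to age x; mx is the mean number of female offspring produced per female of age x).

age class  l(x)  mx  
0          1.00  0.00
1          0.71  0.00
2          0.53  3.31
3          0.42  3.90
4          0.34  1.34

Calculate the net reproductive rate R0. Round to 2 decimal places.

3.85

lx·mx by age: 0, 0, 1.7543, 1.638, 0.4556
R0 = Σ lx·mx = 3.8479 → 3.85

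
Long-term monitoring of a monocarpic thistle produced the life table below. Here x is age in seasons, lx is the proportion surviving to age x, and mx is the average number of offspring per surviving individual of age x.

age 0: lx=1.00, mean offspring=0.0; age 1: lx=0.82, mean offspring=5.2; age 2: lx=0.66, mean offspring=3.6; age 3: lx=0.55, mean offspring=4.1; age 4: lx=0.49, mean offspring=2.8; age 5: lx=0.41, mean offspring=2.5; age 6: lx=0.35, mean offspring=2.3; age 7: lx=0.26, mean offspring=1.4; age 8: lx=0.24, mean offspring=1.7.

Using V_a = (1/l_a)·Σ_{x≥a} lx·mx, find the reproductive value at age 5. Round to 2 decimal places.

6.35

lx·mx for x ≥ 5: 1.025, 0.805, 0.364, 0.408 → sum = 2.602
V_5 = 2.602 / l_5 = 2.602 / 0.41 = 6.346341… → 6.35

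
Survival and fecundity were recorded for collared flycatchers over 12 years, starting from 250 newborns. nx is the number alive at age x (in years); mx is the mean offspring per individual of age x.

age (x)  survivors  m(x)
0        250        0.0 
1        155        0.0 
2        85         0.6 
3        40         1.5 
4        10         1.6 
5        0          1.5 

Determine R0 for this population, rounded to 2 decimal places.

0.51

lx = nx/n0 = nx/250: 1, 0.62, 0.34, 0.16, 0.04, 0
lx·mx by age: 0, 0, 0.204, 0.24, 0.064, 0
R0 = Σ lx·mx = 0.508 → 0.51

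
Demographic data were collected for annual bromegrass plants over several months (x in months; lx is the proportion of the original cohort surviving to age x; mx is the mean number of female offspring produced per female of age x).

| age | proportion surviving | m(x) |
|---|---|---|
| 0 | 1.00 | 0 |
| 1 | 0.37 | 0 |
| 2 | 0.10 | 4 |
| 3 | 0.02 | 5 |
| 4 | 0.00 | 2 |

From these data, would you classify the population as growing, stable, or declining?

R0 = Σ lx·mx = 0 + 0 + 0.4 + 0.1 + 0 = 0.5
R0 < 1, so the population is declining.

declining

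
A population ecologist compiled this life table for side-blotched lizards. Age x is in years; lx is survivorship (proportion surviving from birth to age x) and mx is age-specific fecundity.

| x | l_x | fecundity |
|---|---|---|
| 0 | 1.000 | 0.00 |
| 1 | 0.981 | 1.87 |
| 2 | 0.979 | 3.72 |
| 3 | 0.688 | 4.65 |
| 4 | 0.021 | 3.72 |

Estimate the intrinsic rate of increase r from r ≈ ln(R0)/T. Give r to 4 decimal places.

0.9980

R0 = Σ lx·mx = 0 + 1.83447 + 3.64188 + 3.1992 + 0.07812 = 8.75367
Σ x·lx·mx = 19.02831; T = 19.02831/8.75367 = 2.17375…
r ≈ ln(R0)/T = ln(8.75367)/2.17375… = 0.998031… → 0.9980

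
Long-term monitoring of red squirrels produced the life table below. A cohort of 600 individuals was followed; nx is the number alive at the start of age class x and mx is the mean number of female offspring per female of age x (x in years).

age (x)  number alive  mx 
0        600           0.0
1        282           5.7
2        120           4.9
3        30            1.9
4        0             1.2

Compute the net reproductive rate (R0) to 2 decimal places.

lx = nx/n0 = nx/600: 1, 0.47, 0.2, 0.05, 0
lx·mx by age: 0, 2.679, 0.98, 0.095, 0
R0 = Σ lx·mx = 3.754 → 3.75

3.75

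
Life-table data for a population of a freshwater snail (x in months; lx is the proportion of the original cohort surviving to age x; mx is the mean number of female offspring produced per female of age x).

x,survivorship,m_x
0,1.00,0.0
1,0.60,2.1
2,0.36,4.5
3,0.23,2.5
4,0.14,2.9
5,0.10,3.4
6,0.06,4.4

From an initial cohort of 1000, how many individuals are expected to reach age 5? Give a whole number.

Expected survivors = N0 · l_5 = 1000 × 0.10 = 100 → 100

100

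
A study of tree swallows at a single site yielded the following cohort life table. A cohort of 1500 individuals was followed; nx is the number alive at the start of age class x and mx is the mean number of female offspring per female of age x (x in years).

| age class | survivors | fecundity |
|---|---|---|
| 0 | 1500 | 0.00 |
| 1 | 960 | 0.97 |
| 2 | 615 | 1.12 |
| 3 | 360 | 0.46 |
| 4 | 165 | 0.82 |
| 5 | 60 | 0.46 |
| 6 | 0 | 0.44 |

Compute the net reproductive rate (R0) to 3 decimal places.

1.299

lx = nx/n0 = nx/1500: 1, 0.64, 0.41, 0.24, 0.11, 0.04, 0
lx·mx by age: 0, 0.6208, 0.4592, 0.1104, 0.0902, 0.0184, 0
R0 = Σ lx·mx = 1.299 → 1.299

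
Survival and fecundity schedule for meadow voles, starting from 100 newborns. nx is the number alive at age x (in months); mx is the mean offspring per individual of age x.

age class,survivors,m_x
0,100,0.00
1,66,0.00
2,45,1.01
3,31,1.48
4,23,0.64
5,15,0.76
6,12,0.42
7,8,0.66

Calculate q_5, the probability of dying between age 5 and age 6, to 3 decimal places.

lx = nx/n0 = nx/100: 1, 0.66, 0.45, 0.31, 0.23, 0.15, 0.12, 0.08
q_5 = (l_5 − l_6) / l_5 = (0.15 − 0.12) / 0.15
     = 0.03 / 0.15 = 0.2 → 0.200

0.200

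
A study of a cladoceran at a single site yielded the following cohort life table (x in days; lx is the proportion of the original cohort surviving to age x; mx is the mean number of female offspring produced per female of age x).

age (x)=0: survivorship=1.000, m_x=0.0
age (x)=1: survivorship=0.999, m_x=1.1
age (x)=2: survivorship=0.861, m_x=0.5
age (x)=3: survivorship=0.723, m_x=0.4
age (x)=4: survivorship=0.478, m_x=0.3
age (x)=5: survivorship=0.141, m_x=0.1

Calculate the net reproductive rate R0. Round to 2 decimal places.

1.98

lx·mx by age: 0, 1.0989, 0.4305, 0.2892, 0.1434, 0.0141
R0 = Σ lx·mx = 1.9761 → 1.98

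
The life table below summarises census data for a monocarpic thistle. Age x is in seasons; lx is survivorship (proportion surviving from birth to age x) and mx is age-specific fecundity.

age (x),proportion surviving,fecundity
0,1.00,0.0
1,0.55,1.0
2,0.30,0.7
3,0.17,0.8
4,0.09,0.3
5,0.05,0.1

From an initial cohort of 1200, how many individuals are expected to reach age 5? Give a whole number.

60

Expected survivors = N0 · l_5 = 1200 × 0.05 = 60 → 60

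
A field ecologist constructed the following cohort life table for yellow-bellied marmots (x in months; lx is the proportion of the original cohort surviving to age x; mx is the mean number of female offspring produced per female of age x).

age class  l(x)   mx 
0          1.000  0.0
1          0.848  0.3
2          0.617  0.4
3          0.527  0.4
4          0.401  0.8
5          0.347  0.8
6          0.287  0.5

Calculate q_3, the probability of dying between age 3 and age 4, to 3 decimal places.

q_3 = (l_3 − l_4) / l_3 = (0.527 − 0.401) / 0.527
     = 0.126 / 0.527 = 0.239089… → 0.239

0.239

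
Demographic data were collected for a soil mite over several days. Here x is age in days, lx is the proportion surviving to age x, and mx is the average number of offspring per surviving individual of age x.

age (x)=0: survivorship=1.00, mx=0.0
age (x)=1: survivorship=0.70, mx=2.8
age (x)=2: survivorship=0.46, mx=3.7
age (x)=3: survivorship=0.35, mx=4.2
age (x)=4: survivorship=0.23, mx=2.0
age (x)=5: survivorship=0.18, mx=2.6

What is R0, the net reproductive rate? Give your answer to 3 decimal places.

lx·mx by age: 0, 1.96, 1.702, 1.47, 0.46, 0.468
R0 = Σ lx·mx = 6.06 → 6.060

6.060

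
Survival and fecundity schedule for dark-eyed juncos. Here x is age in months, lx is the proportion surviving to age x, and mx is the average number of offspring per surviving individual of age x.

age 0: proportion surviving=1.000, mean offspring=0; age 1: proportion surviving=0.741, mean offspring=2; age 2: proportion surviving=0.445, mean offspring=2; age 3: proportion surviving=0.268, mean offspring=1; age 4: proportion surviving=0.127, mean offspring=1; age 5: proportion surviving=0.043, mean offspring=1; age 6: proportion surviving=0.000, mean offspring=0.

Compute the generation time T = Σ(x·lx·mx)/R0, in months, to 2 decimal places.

1.70

lx·mx: 0, 1.482, 0.89, 0.268, 0.127, 0.043, 0 → R0 = 2.81
x·lx·mx: 0, 1.482, 1.78, 0.804, 0.508, 0.215, 0 → Σ = 4.789
T = 4.789 / 2.81 = 1.70427… → 1.70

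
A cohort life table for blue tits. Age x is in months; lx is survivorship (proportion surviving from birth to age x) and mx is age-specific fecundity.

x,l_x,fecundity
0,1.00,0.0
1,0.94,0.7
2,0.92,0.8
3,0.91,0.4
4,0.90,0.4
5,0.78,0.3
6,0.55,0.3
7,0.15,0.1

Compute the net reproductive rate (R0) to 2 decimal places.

lx·mx by age: 0, 0.658, 0.736, 0.364, 0.36, 0.234, 0.165, 0.015
R0 = Σ lx·mx = 2.532 → 2.53

2.53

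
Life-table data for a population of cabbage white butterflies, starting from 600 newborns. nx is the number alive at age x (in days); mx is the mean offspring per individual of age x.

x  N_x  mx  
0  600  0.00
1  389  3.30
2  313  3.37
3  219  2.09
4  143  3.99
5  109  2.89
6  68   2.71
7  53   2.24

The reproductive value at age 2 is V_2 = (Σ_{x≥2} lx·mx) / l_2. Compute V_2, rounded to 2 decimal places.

8.63

lx = nx/n0 = nx/600: 1, 0.64833…, 0.52167…, 0.365, 0.23833…, 0.18167…, 0.11333…, 0.08833…
lx·mx for x ≥ 2: 1.758017…, 0.76285, 0.95095…, 0.525017…, 0.307133…, 0.197867… → sum = 4.501833…
V_2 = 4.501833… / l_2 = 4.501833… / 0.521667… = 8.629712… → 8.63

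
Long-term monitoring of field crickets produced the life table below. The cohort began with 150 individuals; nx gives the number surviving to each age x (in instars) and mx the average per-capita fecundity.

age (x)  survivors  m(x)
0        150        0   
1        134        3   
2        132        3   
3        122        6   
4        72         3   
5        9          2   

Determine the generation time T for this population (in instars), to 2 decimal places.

lx = nx/n0 = nx/150: 1, 0.89333…, 0.88, 0.81333…, 0.48, 0.06
lx·mx: 0, 2.68…, 2.64, 4.88…, 1.44, 0.12 → R0 = 11.76…
x·lx·mx: 0, 2.68…, 5.28, 14.64…, 5.76, 0.6 → Σ = 28.96…
T = 28.96… / 11.76… = 2.462585… → 2.46

2.46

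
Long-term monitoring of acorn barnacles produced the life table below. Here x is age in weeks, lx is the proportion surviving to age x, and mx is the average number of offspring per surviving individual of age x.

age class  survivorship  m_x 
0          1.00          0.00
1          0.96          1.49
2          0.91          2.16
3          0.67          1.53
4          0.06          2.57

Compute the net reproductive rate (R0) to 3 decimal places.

4.575

lx·mx by age: 0, 1.4304, 1.9656, 1.0251, 0.1542
R0 = Σ lx·mx = 4.5753 → 4.575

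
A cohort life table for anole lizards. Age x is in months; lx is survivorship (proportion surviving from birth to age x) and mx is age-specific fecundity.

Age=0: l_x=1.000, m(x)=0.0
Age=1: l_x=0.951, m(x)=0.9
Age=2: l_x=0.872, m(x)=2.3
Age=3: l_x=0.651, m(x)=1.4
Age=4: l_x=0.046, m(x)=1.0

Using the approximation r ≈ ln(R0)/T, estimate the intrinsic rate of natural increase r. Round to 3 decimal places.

R0 = Σ lx·mx = 0 + 0.8559 + 2.0056 + 0.9114 + 0.046 = 3.8189
Σ x·lx·mx = 7.7853; T = 7.7853/3.8189 = 2.03862…
r ≈ ln(R0)/T = ln(3.8189)/2.03862… = 0.65729… → 0.657

0.657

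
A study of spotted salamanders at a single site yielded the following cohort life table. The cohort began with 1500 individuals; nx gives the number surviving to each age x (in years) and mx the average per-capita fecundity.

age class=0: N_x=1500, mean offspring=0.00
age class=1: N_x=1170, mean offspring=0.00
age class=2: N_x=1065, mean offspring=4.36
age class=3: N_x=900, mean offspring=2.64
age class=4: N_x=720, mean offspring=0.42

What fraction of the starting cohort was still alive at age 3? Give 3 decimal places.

l_3 = n_3/n_0 = 900/1500 = 0.6 → 0.600

0.600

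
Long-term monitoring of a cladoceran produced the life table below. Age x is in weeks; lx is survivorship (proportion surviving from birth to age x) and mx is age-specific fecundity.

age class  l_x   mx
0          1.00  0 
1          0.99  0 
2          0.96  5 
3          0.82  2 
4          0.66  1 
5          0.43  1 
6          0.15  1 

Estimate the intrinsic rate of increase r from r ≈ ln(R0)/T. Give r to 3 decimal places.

0.775

R0 = Σ lx·mx = 0 + 0 + 4.8 + 1.64 + 0.66 + 0.43 + 0.15 = 7.68
Σ x·lx·mx = 20.21; T = 20.21/7.68 = 2.63151…
r ≈ ln(R0)/T = ln(7.68)/2.63151… = 0.7747… → 0.775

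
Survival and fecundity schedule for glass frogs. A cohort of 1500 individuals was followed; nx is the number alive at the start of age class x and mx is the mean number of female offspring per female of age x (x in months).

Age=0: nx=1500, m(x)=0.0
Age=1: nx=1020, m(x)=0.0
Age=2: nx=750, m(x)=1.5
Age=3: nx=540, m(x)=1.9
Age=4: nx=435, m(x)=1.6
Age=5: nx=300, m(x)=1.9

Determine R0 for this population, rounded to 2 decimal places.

2.28

lx = nx/n0 = nx/1500: 1, 0.68, 0.5, 0.36, 0.29, 0.2
lx·mx by age: 0, 0, 0.75, 0.684, 0.464, 0.38
R0 = Σ lx·mx = 2.278 → 2.28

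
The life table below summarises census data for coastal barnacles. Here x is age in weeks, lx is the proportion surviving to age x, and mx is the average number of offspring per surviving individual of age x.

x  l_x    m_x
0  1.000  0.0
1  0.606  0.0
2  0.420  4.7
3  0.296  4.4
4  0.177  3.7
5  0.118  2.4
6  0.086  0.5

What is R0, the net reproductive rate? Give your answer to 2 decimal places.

lx·mx by age: 0, 0, 1.974, 1.3024, 0.6549, 0.2832, 0.043
R0 = Σ lx·mx = 4.2575 → 4.26

4.26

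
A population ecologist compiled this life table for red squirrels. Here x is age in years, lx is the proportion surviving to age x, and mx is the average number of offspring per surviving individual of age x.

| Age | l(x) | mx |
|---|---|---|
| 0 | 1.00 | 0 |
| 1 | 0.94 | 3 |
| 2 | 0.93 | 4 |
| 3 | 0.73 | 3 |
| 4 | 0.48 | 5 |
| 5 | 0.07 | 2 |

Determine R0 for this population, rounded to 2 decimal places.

lx·mx by age: 0, 2.82, 3.72, 2.19, 2.4, 0.14
R0 = Σ lx·mx = 11.27 → 11.27

11.27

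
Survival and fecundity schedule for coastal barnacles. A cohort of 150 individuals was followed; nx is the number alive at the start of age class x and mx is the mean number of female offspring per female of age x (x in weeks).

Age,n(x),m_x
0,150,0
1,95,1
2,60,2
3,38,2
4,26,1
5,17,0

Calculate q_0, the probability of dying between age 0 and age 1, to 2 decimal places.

0.37

lx = nx/n0 = nx/150: 1, 0.63333…, 0.4, 0.25333…, 0.17333…, 0.11333…
q_0 = (l_0 − l_1) / l_0 = (1 − 0.633333…) / 1
     = 0.366667… / 1 = 0.366667… → 0.37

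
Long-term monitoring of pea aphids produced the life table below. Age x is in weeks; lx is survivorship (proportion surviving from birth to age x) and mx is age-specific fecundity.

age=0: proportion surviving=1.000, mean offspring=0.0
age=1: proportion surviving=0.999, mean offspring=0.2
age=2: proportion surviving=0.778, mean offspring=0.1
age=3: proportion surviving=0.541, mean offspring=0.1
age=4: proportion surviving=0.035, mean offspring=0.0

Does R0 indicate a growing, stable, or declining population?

declining

R0 = Σ lx·mx = 0 + 0.1998 + 0.0778 + 0.0541 + 0 = 0.3317
R0 < 1, so the population is declining.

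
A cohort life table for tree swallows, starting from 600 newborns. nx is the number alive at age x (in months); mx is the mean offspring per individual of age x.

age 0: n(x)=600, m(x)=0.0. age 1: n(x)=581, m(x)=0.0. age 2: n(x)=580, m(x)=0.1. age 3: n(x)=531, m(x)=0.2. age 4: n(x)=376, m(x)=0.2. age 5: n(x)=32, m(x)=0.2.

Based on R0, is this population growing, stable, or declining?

lx = nx/n0 = nx/600: 1, 0.96833…, 0.96667…, 0.885, 0.62667…, 0.05333…
R0 = Σ lx·mx = 0 + 0 + 0.096667… + 0.177 + 0.125333… + 0.010667… = 0.409667…
R0 < 1, so the population is declining.

declining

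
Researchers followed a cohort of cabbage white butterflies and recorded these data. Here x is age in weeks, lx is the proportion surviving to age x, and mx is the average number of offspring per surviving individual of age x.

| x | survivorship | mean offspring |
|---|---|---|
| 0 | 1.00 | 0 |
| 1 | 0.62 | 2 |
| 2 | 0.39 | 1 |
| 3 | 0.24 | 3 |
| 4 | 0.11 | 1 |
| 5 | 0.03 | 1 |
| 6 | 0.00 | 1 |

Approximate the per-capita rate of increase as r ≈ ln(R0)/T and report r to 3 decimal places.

0.476

R0 = Σ lx·mx = 0 + 1.24 + 0.39 + 0.72 + 0.11 + 0.03 + 0 = 2.49
Σ x·lx·mx = 4.77; T = 4.77/2.49 = 1.91566…
r ≈ ln(R0)/T = ln(2.49)/1.91566… = 0.47622… → 0.476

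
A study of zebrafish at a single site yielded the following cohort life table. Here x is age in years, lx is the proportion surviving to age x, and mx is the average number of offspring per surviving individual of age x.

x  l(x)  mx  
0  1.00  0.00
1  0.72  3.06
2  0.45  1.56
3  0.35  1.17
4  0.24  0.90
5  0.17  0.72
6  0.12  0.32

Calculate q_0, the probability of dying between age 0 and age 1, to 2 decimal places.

0.28

q_0 = (l_0 − l_1) / l_0 = (1 − 0.72) / 1
     = 0.28 / 1 = 0.28 → 0.28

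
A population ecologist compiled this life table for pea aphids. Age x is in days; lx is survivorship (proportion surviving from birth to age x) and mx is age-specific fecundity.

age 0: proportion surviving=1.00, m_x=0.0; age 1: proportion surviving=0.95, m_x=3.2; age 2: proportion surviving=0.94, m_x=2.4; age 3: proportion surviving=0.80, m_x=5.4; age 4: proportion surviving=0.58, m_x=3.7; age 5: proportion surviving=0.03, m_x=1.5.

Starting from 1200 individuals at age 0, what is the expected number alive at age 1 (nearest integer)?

1140

Expected survivors = N0 · l_1 = 1200 × 0.95 = 1140 → 1140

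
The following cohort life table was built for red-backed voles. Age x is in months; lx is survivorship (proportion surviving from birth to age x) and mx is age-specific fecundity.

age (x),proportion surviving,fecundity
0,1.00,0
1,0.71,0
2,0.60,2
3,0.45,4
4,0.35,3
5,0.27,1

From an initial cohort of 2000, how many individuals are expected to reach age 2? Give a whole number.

Expected survivors = N0 · l_2 = 2000 × 0.60 = 1200 → 1200

1200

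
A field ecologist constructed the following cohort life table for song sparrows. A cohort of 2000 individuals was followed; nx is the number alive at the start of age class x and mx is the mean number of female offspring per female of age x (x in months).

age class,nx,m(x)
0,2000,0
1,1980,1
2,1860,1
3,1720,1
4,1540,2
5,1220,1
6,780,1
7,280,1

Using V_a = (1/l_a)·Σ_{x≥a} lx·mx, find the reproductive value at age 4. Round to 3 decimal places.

lx = nx/n0 = nx/2000: 1, 0.99, 0.93, 0.86, 0.77, 0.61, 0.39, 0.14
lx·mx for x ≥ 4: 1.54, 0.61, 0.39, 0.14 → sum = 2.68
V_4 = 2.68 / l_4 = 2.68 / 0.77 = 3.480519… → 3.481

3.481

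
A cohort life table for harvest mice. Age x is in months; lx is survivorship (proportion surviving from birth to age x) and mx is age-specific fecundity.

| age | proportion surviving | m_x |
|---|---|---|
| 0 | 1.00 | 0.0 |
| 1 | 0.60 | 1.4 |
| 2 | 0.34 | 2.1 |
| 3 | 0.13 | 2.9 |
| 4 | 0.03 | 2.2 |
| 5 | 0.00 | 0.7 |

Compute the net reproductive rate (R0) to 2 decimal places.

lx·mx by age: 0, 0.84, 0.714, 0.377, 0.066, 0
R0 = Σ lx·mx = 1.997 → 2.00

2.00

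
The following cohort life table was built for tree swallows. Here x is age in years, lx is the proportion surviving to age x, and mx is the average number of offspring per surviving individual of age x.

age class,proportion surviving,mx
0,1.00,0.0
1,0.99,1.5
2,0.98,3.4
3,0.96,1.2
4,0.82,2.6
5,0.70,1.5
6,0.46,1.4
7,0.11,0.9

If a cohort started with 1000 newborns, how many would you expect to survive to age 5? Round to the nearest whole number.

Expected survivors = N0 · l_5 = 1000 × 0.70 = 700 → 700

700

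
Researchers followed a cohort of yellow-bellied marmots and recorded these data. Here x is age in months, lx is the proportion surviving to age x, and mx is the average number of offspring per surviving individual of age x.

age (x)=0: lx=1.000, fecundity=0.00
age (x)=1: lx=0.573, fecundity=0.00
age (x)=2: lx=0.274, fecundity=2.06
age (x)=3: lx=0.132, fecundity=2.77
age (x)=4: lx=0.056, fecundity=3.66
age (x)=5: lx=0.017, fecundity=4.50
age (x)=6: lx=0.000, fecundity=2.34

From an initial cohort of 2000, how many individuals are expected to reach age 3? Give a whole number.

264

Expected survivors = N0 · l_3 = 2000 × 0.132 = 264 → 264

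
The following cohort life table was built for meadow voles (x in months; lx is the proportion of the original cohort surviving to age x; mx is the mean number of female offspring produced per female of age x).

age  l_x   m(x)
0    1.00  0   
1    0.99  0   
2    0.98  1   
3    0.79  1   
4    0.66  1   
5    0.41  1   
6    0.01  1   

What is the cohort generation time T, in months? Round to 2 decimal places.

3.19

lx·mx: 0, 0, 0.98, 0.79, 0.66, 0.41, 0.01 → R0 = 2.85
x·lx·mx: 0, 0, 1.96, 2.37, 2.64, 2.05, 0.06 → Σ = 9.08
T = 9.08 / 2.85 = 3.185965… → 3.19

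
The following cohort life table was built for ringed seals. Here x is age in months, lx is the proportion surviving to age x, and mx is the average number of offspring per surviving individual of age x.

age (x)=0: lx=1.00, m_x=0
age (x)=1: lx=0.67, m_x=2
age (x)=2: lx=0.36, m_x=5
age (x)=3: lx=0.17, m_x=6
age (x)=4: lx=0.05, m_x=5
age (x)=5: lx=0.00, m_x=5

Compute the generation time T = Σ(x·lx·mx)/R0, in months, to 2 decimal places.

2.04

lx·mx: 0, 1.34, 1.8, 1.02, 0.25, 0 → R0 = 4.41
x·lx·mx: 0, 1.34, 3.6, 3.06, 1, 0 → Σ = 9
T = 9 / 4.41 = 2.040816… → 2.04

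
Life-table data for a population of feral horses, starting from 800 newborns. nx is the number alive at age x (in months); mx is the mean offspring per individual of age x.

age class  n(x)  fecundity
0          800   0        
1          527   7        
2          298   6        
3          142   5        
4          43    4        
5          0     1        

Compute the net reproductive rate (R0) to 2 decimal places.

lx = nx/n0 = nx/800: 1, 0.65875, 0.3725, 0.1775, 0.05375, 0
lx·mx by age: 0, 4.61125, 2.235, 0.8875, 0.215, 0
R0 = Σ lx·mx = 7.94875 → 7.95

7.95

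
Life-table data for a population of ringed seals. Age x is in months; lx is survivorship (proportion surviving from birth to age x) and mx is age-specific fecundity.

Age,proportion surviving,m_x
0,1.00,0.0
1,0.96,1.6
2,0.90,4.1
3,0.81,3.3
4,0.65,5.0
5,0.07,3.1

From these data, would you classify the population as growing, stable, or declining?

R0 = Σ lx·mx = 0 + 1.536 + 3.69 + 2.673 + 3.25 + 0.217 = 11.366
R0 > 1, so the population is growing.

growing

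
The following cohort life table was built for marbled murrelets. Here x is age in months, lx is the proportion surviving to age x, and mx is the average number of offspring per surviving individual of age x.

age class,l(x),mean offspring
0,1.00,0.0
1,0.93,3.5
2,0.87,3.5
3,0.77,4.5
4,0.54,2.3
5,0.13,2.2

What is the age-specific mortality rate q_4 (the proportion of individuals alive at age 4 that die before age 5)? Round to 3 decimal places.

0.759

q_4 = (l_4 − l_5) / l_4 = (0.54 − 0.13) / 0.54
     = 0.41 / 0.54 = 0.759259… → 0.759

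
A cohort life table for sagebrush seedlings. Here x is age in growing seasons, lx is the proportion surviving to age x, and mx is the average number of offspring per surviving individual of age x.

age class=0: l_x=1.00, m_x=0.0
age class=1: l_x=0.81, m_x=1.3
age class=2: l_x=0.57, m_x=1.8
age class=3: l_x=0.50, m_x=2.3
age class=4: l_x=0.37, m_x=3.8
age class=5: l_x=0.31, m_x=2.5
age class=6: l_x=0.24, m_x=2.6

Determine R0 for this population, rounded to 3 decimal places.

6.034

lx·mx by age: 0, 1.053, 1.026, 1.15, 1.406, 0.775, 0.624
R0 = Σ lx·mx = 6.034 → 6.034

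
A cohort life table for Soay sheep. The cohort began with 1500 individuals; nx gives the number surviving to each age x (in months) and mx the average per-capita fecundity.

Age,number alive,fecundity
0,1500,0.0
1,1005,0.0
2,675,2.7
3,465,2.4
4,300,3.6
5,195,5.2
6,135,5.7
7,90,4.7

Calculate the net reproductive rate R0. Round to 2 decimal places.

4.15

lx = nx/n0 = nx/1500: 1, 0.67, 0.45, 0.31, 0.2, 0.13, 0.09, 0.06
lx·mx by age: 0, 0, 1.215, 0.744, 0.72, 0.676, 0.513, 0.282
R0 = Σ lx·mx = 4.15 → 4.15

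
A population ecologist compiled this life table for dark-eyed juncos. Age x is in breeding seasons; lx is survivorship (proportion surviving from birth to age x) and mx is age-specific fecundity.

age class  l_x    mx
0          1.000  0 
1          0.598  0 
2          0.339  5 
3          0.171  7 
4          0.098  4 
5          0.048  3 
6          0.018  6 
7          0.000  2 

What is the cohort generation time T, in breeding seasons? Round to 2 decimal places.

lx·mx: 0, 0, 1.695, 1.197, 0.392, 0.144, 0.108, 0 → R0 = 3.536
x·lx·mx: 0, 0, 3.39, 3.591, 1.568, 0.72, 0.648, 0 → Σ = 9.917
T = 9.917 / 3.536 = 2.804581… → 2.80

2.80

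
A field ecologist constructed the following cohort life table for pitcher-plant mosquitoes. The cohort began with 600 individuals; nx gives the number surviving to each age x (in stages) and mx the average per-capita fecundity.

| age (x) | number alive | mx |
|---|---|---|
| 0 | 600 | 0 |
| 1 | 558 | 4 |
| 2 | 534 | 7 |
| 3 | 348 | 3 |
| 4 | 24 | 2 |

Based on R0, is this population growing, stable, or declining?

growing

lx = nx/n0 = nx/600: 1, 0.93, 0.89, 0.58, 0.04
R0 = Σ lx·mx = 0 + 3.72 + 6.23 + 1.74 + 0.08 = 11.77
R0 > 1, so the population is growing.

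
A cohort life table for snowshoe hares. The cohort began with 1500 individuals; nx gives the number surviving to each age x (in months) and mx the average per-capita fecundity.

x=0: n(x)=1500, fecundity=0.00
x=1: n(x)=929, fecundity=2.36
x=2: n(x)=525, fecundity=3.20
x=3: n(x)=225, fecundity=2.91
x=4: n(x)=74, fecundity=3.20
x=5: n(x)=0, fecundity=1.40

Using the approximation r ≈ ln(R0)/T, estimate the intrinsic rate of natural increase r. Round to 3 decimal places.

0.650

lx = nx/n0 = nx/1500: 1, 0.61933…, 0.35, 0.15, 0.04933…, 0
R0 = Σ lx·mx = 0 + 1.46163… + 1.12 + 0.4365 + 0.15787… + 0 = 3.175993…
Σ x·lx·mx = 5.642593…; T = 5.642593…/3.175993… = 1.77664…
r ≈ ln(R0)/T = ln(3.175993…)/1.77664… = 0.65045… → 0.650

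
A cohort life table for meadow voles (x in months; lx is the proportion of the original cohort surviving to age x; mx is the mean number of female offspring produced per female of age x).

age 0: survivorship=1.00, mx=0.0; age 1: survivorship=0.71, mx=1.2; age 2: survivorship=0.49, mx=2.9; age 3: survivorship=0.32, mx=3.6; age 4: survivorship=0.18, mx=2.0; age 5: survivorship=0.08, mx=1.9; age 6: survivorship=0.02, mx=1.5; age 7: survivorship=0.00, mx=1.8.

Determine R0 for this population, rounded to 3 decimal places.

lx·mx by age: 0, 0.852, 1.421, 1.152, 0.36, 0.152, 0.03, 0
R0 = Σ lx·mx = 3.967 → 3.967

3.967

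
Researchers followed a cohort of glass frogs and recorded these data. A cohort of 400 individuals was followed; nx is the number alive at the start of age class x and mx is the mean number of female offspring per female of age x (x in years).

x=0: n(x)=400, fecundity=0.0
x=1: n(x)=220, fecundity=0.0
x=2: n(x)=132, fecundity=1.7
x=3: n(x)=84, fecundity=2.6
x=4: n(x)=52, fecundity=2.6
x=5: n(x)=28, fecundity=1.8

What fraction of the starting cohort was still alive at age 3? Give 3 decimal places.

l_3 = n_3/n_0 = 84/400 = 0.21 → 0.210

0.210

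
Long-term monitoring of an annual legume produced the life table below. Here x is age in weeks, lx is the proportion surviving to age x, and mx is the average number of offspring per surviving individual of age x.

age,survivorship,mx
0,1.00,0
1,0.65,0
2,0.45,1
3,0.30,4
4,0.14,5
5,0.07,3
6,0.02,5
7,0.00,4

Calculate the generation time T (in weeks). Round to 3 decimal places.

3.365

lx·mx: 0, 0, 0.45, 1.2, 0.7, 0.21, 0.1, 0 → R0 = 2.66
x·lx·mx: 0, 0, 0.9, 3.6, 2.8, 1.05, 0.6, 0 → Σ = 8.95
T = 8.95 / 2.66 = 3.364662… → 3.365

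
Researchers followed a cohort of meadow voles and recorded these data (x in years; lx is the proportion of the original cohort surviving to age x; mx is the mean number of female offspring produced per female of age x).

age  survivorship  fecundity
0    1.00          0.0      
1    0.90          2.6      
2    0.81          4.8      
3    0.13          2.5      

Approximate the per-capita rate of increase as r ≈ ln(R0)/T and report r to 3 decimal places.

R0 = Σ lx·mx = 0 + 2.34 + 3.888 + 0.325 = 6.553
Σ x·lx·mx = 11.091; T = 11.091/6.553 = 1.69251…
r ≈ ln(R0)/T = ln(6.553)/1.69251… = 1.11073… → 1.111

1.111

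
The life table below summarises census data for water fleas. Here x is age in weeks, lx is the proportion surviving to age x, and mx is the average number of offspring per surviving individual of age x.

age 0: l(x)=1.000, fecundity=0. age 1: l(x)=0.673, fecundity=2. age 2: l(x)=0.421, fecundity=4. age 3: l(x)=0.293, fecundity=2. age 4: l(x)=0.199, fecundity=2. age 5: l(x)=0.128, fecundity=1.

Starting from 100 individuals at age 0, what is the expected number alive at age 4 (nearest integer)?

20

Expected survivors = N0 · l_4 = 100 × 0.199 = 19.9 → 20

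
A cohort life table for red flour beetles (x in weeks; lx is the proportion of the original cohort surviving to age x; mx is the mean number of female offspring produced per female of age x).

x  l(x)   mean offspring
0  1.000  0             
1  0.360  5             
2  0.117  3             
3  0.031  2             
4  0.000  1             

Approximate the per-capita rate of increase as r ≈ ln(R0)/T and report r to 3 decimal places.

R0 = Σ lx·mx = 0 + 1.8 + 0.351 + 0.062 + 0 = 2.213
Σ x·lx·mx = 2.688; T = 2.688/2.213 = 1.21464…
r ≈ ln(R0)/T = ln(2.213)/1.21464… = 0.65398… → 0.654

0.654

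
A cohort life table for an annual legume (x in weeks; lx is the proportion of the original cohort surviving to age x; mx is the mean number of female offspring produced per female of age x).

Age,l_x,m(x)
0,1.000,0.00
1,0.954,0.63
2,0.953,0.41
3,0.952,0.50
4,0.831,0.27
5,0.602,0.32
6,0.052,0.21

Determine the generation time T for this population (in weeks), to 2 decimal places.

lx·mx: 0, 0.60102, 0.39073, 0.476, 0.22437, 0.19264, 0.01092 → R0 = 1.89568
x·lx·mx: 0, 0.60102, 0.78146, 1.428, 0.89748, 0.9632, 0.06552 → Σ = 4.73668
T = 4.73668 / 1.89568 = 2.498671… → 2.50

2.50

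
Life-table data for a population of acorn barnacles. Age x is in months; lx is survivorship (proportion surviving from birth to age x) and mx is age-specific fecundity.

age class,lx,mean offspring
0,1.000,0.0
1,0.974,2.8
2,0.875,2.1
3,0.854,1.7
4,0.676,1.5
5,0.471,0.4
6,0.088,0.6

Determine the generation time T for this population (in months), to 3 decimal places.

lx·mx: 0, 2.7272, 1.8375, 1.4518, 1.014, 0.1884, 0.0528 → R0 = 7.2717
x·lx·mx: 0, 2.7272, 3.675, 4.3554, 4.056, 0.942, 0.3168 → Σ = 16.0724
T = 16.0724 / 7.2717 = 2.210267… → 2.210

2.210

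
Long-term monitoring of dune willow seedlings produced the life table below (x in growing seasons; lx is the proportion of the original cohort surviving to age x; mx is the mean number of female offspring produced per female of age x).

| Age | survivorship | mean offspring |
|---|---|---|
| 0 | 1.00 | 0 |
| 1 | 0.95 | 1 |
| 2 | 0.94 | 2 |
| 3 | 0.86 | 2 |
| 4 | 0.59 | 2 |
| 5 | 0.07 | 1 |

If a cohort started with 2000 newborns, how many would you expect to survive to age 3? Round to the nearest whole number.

Expected survivors = N0 · l_3 = 2000 × 0.86 = 1720 → 1720

1720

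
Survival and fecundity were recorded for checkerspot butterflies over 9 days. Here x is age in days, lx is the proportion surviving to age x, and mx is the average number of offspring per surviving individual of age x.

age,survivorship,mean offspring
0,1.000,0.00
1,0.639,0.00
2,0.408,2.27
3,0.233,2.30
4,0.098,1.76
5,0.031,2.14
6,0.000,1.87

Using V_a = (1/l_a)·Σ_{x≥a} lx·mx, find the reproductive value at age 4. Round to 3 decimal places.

2.437

lx·mx for x ≥ 4: 0.17248, 0.06634, 0 → sum = 0.23882
V_4 = 0.23882 / l_4 = 0.23882 / 0.098 = 2.436939… → 2.437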